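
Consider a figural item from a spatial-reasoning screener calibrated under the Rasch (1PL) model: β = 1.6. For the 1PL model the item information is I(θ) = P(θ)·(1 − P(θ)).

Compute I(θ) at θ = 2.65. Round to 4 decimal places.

0.1920

P = 1/(1+e^{-1.0500}) = 0.7408
P(1−P) = 0.7408 × 0.2592 = 0.1920
I = P(1−P) = 0.19203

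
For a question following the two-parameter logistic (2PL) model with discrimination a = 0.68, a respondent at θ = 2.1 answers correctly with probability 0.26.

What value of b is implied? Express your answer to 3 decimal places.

P(θ) = 1 / (1 + exp(−a(θ − b)))
logit(0.26) = ln(0.26/0.74) = -1.0460
b = θ − logit/(a) = 2.1 − (-1.0460)/0.6800 = 3.6382

3.638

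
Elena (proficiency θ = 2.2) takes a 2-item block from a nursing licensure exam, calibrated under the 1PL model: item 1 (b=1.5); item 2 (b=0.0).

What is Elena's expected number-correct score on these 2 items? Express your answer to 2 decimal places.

1.57

P(θ) = 1 / (1 + exp(−(θ − b)))
P_1 = 1/(1+e^{-0.7000}) = 0.6682
P_2 = 1/(1+e^{-2.2000}) = 0.9002
E[score] = 0.6682 + 0.9002 = 1.5684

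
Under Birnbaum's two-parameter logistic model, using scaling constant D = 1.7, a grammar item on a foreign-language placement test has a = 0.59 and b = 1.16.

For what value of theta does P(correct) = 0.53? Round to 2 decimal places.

P(theta) = 1 / (1 + exp(−D·a(theta − b)))
logit = ln(0.5300/0.4700) = 0.1201
theta = b + logit/(1.7·a) = 1.16 + 0.1201/1.0030 = 1.2798

1.28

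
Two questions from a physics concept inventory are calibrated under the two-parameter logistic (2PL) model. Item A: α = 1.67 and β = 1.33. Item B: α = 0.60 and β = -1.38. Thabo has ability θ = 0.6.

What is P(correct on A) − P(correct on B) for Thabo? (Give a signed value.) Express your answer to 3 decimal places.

-0.538

P(θ) = 1 / (1 + exp(−α(θ − β)))
P_A = 0.2281
P_B = 0.7664
P_A − P_B = -0.5383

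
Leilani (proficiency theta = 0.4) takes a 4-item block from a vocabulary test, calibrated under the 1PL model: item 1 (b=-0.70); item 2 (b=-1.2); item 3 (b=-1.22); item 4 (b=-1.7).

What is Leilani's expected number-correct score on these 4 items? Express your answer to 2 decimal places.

P(theta) = 1 / (1 + exp(−(theta − b)))
P_1 = 1/(1+e^{-1.1000}) = 0.7503
P_2 = 1/(1+e^{-1.6000}) = 0.8320
P_3 = 1/(1+e^{-1.6200}) = 0.8348
P_4 = 1/(1+e^{-2.1000}) = 0.8909
E[score] = 0.7503 + 0.8320 + 0.8348 + 0.8909 = 3.3080

3.31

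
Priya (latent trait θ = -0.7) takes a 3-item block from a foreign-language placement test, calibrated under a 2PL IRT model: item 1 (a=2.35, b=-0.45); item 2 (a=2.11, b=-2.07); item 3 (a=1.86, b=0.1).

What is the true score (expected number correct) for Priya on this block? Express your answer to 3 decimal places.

P(θ) = 1 / (1 + exp(−a(θ − b)))
P_1 = 1/(1+e^{0.5875}) = 0.3572
P_2 = 1/(1+e^{-2.8907}) = 0.9474
P_3 = 1/(1+e^{1.4880}) = 0.1842
E[score] = 0.3572 + 0.9474 + 0.1842 = 1.4888

1.489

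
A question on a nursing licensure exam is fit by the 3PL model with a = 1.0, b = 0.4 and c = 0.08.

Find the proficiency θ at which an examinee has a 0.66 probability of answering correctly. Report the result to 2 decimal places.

P(θ) = c + (1 − c) · 1 / (1 + exp(−a(θ − b)))
Remove guessing floor: (0.66 − 0.08)/(1 − 0.08) = 0.6304
logit = ln(0.6304/0.3696) = 0.5341
θ = b + logit/(a) = 0.4 + 0.5341/1.0000 = 0.9341

0.93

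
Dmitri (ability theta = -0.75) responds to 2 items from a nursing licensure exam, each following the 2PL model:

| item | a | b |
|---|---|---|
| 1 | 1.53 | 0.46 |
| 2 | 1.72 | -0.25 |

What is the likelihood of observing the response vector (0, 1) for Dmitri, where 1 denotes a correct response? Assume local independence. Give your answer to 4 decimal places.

0.2570

P(theta) = 1 / (1 + exp(−a(theta − b)))
P_1 = 1/(1+e^{1.8513}) = 0.1357
P_2 = 1/(1+e^{0.8600}) = 0.2973
L = (1−P_1) × P_2 = 0.8643 × 0.2973 = 0.25698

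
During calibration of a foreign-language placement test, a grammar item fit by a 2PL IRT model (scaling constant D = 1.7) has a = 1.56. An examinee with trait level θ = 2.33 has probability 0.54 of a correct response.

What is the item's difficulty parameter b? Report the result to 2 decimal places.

P(θ) = 1 / (1 + exp(−D·a(θ − b)))
logit(0.54) = ln(0.54/0.46) = 0.1603
b = θ − logit/(1.7·a) = 2.33 − 0.1603/2.6520 = 2.2695

2.27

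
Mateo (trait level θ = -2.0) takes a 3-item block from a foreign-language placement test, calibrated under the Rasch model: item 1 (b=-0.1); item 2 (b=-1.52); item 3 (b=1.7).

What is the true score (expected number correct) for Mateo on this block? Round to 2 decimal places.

0.54

P(θ) = 1 / (1 + exp(−(θ − b)))
P_1 = 1/(1+e^{1.9000}) = 0.1301
P_2 = 1/(1+e^{0.4800}) = 0.3823
P_3 = 1/(1+e^{3.7000}) = 0.0241
E[score] = 0.1301 + 0.3823 + 0.0241 = 0.5365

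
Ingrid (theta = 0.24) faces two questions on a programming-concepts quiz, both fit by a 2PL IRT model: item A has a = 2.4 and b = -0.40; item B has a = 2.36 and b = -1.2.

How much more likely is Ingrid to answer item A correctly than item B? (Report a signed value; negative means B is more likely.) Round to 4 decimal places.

-0.1448

P(theta) = 1 / (1 + exp(−a(theta − b)))
P_A = 0.8229
P_B = 0.9677
P_A − P_B = -0.1448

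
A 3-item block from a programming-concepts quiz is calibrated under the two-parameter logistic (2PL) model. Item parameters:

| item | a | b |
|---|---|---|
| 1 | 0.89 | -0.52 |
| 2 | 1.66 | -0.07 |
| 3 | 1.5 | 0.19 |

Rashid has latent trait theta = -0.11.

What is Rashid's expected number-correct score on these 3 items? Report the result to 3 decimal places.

P(theta) = 1 / (1 + exp(−a(theta − b)))
P_1 = 1/(1+e^{-0.3649}) = 0.5902
P_2 = 1/(1+e^{0.0664}) = 0.4834
P_3 = 1/(1+e^{0.4500}) = 0.3894
E[score] = 0.5902 + 0.4834 + 0.3894 = 1.4630

1.463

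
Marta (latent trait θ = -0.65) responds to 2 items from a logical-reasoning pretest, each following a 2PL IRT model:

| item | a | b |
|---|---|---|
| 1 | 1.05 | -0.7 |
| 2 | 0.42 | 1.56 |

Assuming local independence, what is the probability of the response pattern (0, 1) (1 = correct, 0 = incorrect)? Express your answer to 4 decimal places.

0.1379

P(θ) = 1 / (1 + exp(−a(θ − b)))
P_1 = 1/(1+e^{-0.0525}) = 0.5131
P_2 = 1/(1+e^{0.9282}) = 0.2833
L = (1−P_1) × P_2 = 0.4869 × 0.2833 = 0.13793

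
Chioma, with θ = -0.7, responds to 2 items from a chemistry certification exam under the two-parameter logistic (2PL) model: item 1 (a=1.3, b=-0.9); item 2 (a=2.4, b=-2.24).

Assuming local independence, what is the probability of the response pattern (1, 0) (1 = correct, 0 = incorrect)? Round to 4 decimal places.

P(θ) = 1 / (1 + exp(−a(θ − b)))
P_1 = 1/(1+e^{-0.2600}) = 0.5646
P_2 = 1/(1+e^{-3.6960}) = 0.9758
L = P_1 × (1−P_2) = 0.5646 × 0.0242 = 0.01368

0.0137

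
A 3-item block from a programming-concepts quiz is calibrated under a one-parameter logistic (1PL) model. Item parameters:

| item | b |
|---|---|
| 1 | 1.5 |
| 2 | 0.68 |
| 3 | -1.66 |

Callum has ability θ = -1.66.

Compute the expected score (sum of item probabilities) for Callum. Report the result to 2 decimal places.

P(θ) = 1 / (1 + exp(−(θ − b)))
P_1 = 1/(1+e^{3.1600}) = 0.0407
P_2 = 1/(1+e^{2.3400}) = 0.0879
P_3 = 1/(1+e^{0.0000}) = 0.5000
E[score] = 0.0407 + 0.0879 + 0.5000 = 0.6286

0.63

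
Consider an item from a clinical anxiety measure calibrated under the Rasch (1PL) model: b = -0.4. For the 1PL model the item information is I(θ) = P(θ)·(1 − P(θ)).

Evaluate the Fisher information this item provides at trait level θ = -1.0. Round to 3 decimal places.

P = 1/(1+e^{0.6000}) = 0.3543
P(1−P) = 0.3543 × 0.6457 = 0.2288
I = P(1−P) = 0.22878

0.229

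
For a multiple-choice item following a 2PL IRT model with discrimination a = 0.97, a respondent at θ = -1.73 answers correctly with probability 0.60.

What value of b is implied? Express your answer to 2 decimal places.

P(θ) = 1 / (1 + exp(−a(θ − b)))
logit(0.60) = ln(0.60/0.40) = 0.4055
b = θ − logit/(a) = -1.73 − 0.4055/0.9700 = -2.1480

-2.15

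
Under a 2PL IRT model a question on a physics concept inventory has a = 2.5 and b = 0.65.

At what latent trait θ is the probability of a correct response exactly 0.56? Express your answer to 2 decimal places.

P(θ) = 1 / (1 + exp(−a(θ − b)))
logit = ln(0.5600/0.4400) = 0.2412
θ = b + logit/(a) = 0.65 + 0.2412/2.5000 = 0.7465

0.75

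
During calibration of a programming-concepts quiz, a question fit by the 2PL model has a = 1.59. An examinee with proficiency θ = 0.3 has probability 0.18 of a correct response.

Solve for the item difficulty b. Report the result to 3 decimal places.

1.254

P(θ) = 1 / (1 + exp(−a(θ − b)))
logit(0.18) = ln(0.18/0.82) = -1.5163
b = θ − logit/(a) = 0.3 − (-1.5163)/1.5900 = 1.2537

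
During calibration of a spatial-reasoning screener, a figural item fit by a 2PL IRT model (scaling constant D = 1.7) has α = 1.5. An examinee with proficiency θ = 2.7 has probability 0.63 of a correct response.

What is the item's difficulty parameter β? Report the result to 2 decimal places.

2.49

P(θ) = 1 / (1 + exp(−D·α(θ − β)))
logit(0.63) = ln(0.63/0.37) = 0.5322
β = θ − logit/(1.7·α) = 2.7 − 0.5322/2.5500 = 2.4913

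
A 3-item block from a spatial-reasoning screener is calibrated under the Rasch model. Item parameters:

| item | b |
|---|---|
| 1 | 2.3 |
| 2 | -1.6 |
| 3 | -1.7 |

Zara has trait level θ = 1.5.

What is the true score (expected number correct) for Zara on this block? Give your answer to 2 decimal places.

P(θ) = 1 / (1 + exp(−(θ − b)))
P_1 = 1/(1+e^{0.8000}) = 0.3100
P_2 = 1/(1+e^{-3.1000}) = 0.9569
P_3 = 1/(1+e^{-3.2000}) = 0.9608
E[score] = 0.3100 + 0.9569 + 0.9608 = 2.2278

2.23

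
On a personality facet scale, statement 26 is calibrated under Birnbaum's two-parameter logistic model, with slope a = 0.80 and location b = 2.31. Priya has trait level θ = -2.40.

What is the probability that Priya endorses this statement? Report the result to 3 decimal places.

0.023

P(θ) = 1 / (1 + exp(−a(θ − b)))
Exponent: 0.80 × (-2.40 − 2.31) = -3.7680
1/(1 + e^{3.7680}) = 0.0226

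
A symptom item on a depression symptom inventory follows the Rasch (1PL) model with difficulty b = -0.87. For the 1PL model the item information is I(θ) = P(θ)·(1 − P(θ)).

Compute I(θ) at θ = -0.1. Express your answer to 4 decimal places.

0.2163

P = 1/(1+e^{-0.7700}) = 0.6835
P(1−P) = 0.6835 × 0.3165 = 0.2163
I = P(1−P) = 0.21632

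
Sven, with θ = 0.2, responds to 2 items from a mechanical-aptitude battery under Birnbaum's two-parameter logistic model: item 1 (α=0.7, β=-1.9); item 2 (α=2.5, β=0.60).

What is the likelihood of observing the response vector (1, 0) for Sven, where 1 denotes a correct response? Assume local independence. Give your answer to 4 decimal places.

P(θ) = 1 / (1 + exp(−α(θ − β)))
P_1 = 1/(1+e^{-1.4700}) = 0.8131
P_2 = 1/(1+e^{1.0000}) = 0.2689
L = P_1 × (1−P_2) = 0.8131 × 0.7311 = 0.59439

0.5944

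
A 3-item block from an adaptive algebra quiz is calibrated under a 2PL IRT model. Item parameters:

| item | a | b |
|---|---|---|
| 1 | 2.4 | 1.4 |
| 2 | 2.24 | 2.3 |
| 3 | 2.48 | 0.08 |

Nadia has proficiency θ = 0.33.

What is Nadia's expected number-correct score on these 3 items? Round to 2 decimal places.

P(θ) = 1 / (1 + exp(−a(θ − b)))
P_1 = 1/(1+e^{2.5680}) = 0.0712
P_2 = 1/(1+e^{4.4128}) = 0.0120
P_3 = 1/(1+e^{-0.6200}) = 0.6502
E[score] = 0.0712 + 0.0120 + 0.6502 = 0.7334

0.73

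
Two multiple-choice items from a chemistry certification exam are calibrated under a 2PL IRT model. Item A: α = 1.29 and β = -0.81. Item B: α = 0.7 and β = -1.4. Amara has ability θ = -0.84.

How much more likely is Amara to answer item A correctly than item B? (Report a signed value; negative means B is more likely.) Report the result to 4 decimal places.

P(θ) = 1 / (1 + exp(−α(θ − β)))
P_A = 0.4903
P_B = 0.5968
P_A − P_B = -0.1064

-0.1064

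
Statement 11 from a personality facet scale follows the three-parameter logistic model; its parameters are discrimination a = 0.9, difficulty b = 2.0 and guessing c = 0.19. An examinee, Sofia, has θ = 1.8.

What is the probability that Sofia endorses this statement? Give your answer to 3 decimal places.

0.559

P(θ) = c + (1 − c) · 1 / (1 + exp(−a(θ − b)))
Exponent: 0.9 × (1.8 − 2.0) = -0.1800
1/(1 + e^{0.1800}) = 0.4551
P = 0.19 + 0.81 × 0.4551 = 0.5586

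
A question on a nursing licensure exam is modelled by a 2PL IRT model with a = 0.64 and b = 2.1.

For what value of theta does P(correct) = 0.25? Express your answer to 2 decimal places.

0.38

P(theta) = 1 / (1 + exp(−a(theta − b)))
logit = ln(0.2500/0.7500) = -1.0986
theta = b + logit/(a) = 2.1 + (-1.0986)/0.6400 = 0.3834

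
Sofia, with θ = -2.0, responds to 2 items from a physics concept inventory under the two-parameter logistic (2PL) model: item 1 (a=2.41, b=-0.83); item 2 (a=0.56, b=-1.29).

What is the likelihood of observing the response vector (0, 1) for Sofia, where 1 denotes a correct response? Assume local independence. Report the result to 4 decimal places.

0.3793

P(θ) = 1 / (1 + exp(−a(θ − b)))
P_1 = 1/(1+e^{2.8197}) = 0.0563
P_2 = 1/(1+e^{0.3976}) = 0.4019
L = (1−P_1) × P_2 = 0.9437 × 0.4019 = 0.37928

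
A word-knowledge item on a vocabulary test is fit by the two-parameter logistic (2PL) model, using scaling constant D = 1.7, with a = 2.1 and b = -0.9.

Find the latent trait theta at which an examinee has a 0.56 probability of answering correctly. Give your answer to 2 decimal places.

-0.83

P(theta) = 1 / (1 + exp(−D·a(theta − b)))
logit = ln(0.5600/0.4400) = 0.2412
theta = b + logit/(1.7·a) = -0.9 + 0.2412/3.5700 = -0.8324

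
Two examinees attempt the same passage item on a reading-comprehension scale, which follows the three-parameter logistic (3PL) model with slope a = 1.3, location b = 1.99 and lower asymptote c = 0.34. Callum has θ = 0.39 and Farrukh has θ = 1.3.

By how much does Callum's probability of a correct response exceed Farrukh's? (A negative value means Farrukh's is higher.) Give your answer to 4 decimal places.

P(θ) = c + (1 − c) · 1 / (1 + exp(−a(θ − b)))
P(Callum) = 0.4133  [exponent -2.0800]
P(Farrukh) = 0.5312  [exponent -0.8970]
Difference = 0.4133 − 0.5312 = -0.1179

-0.1179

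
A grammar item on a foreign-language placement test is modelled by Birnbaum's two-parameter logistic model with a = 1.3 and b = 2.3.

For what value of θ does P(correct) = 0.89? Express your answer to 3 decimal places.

P(θ) = 1 / (1 + exp(−a(θ − b)))
logit = ln(0.8900/0.1100) = 2.0907
θ = b + logit/(a) = 2.3 + 2.0907/1.3000 = 3.9083

3.908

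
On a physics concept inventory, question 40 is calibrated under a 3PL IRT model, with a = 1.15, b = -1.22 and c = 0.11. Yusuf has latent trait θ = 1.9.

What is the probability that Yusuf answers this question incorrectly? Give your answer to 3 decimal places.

0.024

P(θ) = c + (1 − c) · 1 / (1 + exp(−a(θ − b)))
Exponent: 1.15 × (1.9 − (-1.22)) = 3.5880
1/(1 + e^{-3.5880}) = 0.9731
P = 0.11 + 0.89 × 0.9731 = 0.9761
P(incorrect) = 1 − 0.9761 = 0.0239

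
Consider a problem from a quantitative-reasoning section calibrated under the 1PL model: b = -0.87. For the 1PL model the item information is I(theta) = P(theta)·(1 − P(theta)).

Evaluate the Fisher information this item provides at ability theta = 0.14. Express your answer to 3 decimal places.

0.196

P = 1/(1+e^{-1.0100}) = 0.7330
P(1−P) = 0.7330 × 0.2670 = 0.1957
I = P(1−P) = 0.19570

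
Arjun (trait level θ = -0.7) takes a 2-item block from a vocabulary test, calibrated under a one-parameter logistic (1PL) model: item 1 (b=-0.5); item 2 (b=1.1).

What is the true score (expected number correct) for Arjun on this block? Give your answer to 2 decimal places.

P(θ) = 1 / (1 + exp(−(θ − b)))
P_1 = 1/(1+e^{0.2000}) = 0.4502
P_2 = 1/(1+e^{1.8000}) = 0.1419
E[score] = 0.4502 + 0.1419 = 0.5920

0.59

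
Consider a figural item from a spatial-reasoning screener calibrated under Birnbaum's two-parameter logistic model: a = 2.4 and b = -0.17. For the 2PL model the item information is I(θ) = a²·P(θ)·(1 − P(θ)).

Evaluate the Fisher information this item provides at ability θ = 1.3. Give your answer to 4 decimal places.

P = 1/(1+e^{-3.5280}) = 0.9715
P(1−P) = 0.9715 × 0.0285 = 0.0277
I = a² × P(1−P) = 2.4² × 0.0277 = 0.15962

0.1596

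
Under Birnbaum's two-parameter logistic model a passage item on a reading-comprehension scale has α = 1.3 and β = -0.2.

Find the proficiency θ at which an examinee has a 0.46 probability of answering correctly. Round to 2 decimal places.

-0.32

P(θ) = 1 / (1 + exp(−α(θ − β)))
logit = ln(0.4600/0.5400) = -0.1603
θ = β + logit/(α) = -0.2 + (-0.1603)/1.3000 = -0.3233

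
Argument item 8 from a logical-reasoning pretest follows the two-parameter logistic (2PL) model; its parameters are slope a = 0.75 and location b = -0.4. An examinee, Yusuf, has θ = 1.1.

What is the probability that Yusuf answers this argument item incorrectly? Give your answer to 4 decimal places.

P(θ) = 1 / (1 + exp(−a(θ − b)))
Exponent: 0.75 × (1.1 − (-0.4)) = 1.1250
1/(1 + e^{-1.1250}) = 0.7549
P(incorrect) = 1 − 0.7549 = 0.2451

0.2451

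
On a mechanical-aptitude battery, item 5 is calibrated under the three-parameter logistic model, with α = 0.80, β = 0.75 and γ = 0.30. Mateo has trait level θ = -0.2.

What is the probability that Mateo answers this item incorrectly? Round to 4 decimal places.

0.4769

P(θ) = γ + (1 − γ) · 1 / (1 + exp(−α(θ − β)))
Exponent: 0.80 × (-0.2 − 0.75) = -0.7600
1/(1 + e^{0.7600}) = 0.3186
P = 0.30 + 0.70 × 0.3186 = 0.5231
P(incorrect) = 1 − 0.5231 = 0.4769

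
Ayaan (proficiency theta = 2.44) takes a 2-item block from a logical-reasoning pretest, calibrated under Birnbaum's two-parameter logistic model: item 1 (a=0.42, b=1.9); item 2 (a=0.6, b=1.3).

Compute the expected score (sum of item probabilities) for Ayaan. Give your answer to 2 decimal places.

P(theta) = 1 / (1 + exp(−a(theta − b)))
P_1 = 1/(1+e^{-0.2268}) = 0.5565
P_2 = 1/(1+e^{-0.6840}) = 0.6646
E[score] = 0.5565 + 0.6646 = 1.2211

1.22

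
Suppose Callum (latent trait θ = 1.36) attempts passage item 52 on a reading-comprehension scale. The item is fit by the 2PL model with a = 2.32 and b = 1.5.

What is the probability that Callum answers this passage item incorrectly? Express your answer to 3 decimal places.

P(θ) = 1 / (1 + exp(−a(θ − b)))
Exponent: 2.32 × (1.36 − 1.5) = -0.3248
1/(1 + e^{0.3248}) = 0.4195
P(incorrect) = 1 − 0.4195 = 0.5805

0.580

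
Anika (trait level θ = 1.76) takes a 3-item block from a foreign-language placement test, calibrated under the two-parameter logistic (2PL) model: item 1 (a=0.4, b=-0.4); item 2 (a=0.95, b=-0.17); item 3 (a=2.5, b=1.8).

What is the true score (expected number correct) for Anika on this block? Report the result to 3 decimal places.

P(θ) = 1 / (1 + exp(−a(θ − b)))
P_1 = 1/(1+e^{-0.8640}) = 0.7035
P_2 = 1/(1+e^{-1.8335}) = 0.8622
P_3 = 1/(1+e^{0.1000}) = 0.4750
E[score] = 0.7035 + 0.8622 + 0.4750 = 2.0407

2.041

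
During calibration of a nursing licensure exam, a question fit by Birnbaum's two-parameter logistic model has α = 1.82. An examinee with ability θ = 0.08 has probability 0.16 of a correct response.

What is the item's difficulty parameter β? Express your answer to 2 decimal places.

P(θ) = 1 / (1 + exp(−α(θ − β)))
logit(0.16) = ln(0.16/0.84) = -1.6582
β = θ − logit/(α) = 0.08 − (-1.6582)/1.8200 = 0.9911

0.99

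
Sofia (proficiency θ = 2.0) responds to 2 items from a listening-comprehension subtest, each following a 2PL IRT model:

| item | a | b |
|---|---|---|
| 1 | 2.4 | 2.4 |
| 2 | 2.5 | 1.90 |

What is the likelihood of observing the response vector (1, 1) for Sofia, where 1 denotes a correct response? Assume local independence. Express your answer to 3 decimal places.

P(θ) = 1 / (1 + exp(−a(θ − b)))
P_1 = 1/(1+e^{0.9600}) = 0.2769
P_2 = 1/(1+e^{-0.2500}) = 0.5622
L = P_1 × P_2 = 0.2769 × 0.5622 = 0.15565

0.156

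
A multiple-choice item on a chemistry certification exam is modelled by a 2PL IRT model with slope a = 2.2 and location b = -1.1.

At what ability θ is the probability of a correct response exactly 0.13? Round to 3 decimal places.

-1.964

P(θ) = 1 / (1 + exp(−a(θ − b)))
logit = ln(0.1300/0.8700) = -1.9010
θ = b + logit/(a) = -1.1 + (-1.9010)/2.2000 = -1.9641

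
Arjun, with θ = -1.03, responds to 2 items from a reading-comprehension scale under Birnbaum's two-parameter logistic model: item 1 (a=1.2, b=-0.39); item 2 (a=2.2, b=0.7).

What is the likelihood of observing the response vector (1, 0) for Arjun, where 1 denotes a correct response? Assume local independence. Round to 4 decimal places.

P(θ) = 1 / (1 + exp(−a(θ − b)))
P_1 = 1/(1+e^{0.7680}) = 0.3169
P_2 = 1/(1+e^{3.8060}) = 0.0218
L = P_1 × (1−P_2) = 0.3169 × 0.9782 = 0.31002

0.3100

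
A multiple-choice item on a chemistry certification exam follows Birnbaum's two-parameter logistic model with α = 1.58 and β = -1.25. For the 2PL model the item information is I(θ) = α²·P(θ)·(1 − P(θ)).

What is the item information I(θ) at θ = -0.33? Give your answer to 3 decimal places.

0.383

P = 1/(1+e^{-1.4536}) = 0.8106
P(1−P) = 0.8106 × 0.1894 = 0.1536
I = α² × P(1−P) = 1.58² × 0.1536 = 0.38334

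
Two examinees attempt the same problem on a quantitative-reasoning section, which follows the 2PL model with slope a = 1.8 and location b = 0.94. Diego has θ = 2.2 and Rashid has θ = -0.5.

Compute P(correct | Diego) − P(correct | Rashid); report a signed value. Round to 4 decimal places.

0.8365

P(θ) = 1 / (1 + exp(−a(θ − b)))
P(Diego) = 0.9062  [exponent 2.2680]
P(Rashid) = 0.0697  [exponent -2.5920]
Difference = 0.9062 − 0.0697 = 0.8365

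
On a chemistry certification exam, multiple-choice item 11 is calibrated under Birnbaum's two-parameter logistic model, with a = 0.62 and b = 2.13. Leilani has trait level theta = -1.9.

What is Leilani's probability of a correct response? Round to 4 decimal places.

P(theta) = 1 / (1 + exp(−a(theta − b)))
Exponent: 0.62 × (-1.9 − 2.13) = -2.4986
1/(1 + e^{2.4986}) = 0.0760

0.0760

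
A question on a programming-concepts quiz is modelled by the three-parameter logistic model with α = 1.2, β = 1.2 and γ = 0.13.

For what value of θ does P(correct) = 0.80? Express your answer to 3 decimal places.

2.207

P(θ) = γ + (1 − γ) · 1 / (1 + exp(−α(θ − β)))
Remove guessing floor: (0.80 − 0.13)/(1 − 0.13) = 0.7701
logit = ln(0.7701/0.2299) = 1.2090
θ = β + logit/(α) = 1.2 + 1.2090/1.2000 = 2.2075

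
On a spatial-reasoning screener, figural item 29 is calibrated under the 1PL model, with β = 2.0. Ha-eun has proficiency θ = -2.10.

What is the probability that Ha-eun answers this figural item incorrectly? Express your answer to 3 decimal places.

0.984

P(θ) = 1 / (1 + exp(−(θ − β)))
Exponent: (-2.10 − 2.0) = -4.1000
1/(1 + e^{4.1000}) = 0.0163
P = 0.0163
P(incorrect) = 1 − 0.0163 = 0.9837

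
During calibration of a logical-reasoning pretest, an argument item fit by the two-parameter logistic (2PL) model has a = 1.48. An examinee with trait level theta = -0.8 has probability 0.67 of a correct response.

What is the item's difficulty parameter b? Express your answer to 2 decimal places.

-1.28

P(theta) = 1 / (1 + exp(−a(theta − b)))
logit(0.67) = ln(0.67/0.33) = 0.7082
b = theta − logit/(a) = -0.8 − 0.7082/1.4800 = -1.2785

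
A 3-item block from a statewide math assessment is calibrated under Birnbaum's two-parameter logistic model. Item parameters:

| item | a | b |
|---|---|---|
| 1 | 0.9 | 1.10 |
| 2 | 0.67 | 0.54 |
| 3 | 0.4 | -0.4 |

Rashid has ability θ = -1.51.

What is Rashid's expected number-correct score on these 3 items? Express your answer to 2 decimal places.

P(θ) = 1 / (1 + exp(−a(θ − b)))
P_1 = 1/(1+e^{2.3490}) = 0.0871
P_2 = 1/(1+e^{1.3735}) = 0.2021
P_3 = 1/(1+e^{0.4440}) = 0.3908
E[score] = 0.0871 + 0.2021 + 0.3908 = 0.6800

0.68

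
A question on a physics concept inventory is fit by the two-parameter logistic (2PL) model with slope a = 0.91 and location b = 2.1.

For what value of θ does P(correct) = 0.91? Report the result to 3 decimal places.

P(θ) = 1 / (1 + exp(−a(θ − b)))
logit = ln(0.9100/0.0900) = 2.3136
θ = b + logit/(a) = 2.1 + 2.3136/0.9100 = 4.6425

4.642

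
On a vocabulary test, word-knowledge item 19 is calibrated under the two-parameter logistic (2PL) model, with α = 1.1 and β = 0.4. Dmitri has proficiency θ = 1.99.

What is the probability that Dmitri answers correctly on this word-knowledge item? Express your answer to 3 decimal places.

0.852

P(θ) = 1 / (1 + exp(−α(θ − β)))
Exponent: 1.1 × (1.99 − 0.4) = 1.7490
1/(1 + e^{-1.7490}) = 0.8518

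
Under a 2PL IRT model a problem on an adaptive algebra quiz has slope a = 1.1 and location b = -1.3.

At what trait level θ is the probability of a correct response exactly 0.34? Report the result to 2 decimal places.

-1.90

P(θ) = 1 / (1 + exp(−a(θ − b)))
logit = ln(0.3400/0.6600) = -0.6633
θ = b + logit/(a) = -1.3 + (-0.6633)/1.1000 = -1.9030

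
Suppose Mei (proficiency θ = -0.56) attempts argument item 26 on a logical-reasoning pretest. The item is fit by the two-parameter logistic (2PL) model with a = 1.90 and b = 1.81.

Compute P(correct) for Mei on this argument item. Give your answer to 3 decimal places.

P(θ) = 1 / (1 + exp(−a(θ − b)))
Exponent: 1.90 × (-0.56 − 1.81) = -4.5030
1/(1 + e^{4.5030}) = 0.0110

0.011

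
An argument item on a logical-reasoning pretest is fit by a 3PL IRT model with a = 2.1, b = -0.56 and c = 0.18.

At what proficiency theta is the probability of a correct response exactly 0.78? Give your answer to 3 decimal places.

P(theta) = c + (1 − c) · 1 / (1 + exp(−a(theta − b)))
Remove guessing floor: (0.78 − 0.18)/(1 − 0.18) = 0.7317
logit = ln(0.7317/0.2683) = 1.0033
theta = b + logit/(a) = -0.56 + 1.0033/2.1000 = -0.0822

-0.082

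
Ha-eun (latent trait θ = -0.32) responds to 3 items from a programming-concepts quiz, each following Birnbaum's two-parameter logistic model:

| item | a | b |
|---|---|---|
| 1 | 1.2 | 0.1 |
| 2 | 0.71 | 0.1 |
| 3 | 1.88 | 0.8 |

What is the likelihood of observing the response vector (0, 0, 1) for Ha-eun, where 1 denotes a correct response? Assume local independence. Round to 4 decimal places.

0.0388

P(θ) = 1 / (1 + exp(−a(θ − b)))
P_1 = 1/(1+e^{0.5040}) = 0.3766
P_2 = 1/(1+e^{0.2982}) = 0.4260
P_3 = 1/(1+e^{2.1056}) = 0.1086
L = (1−P_1) × (1−P_2) × P_3 = 0.6234 × 0.5740 × 0.1086 = 0.03884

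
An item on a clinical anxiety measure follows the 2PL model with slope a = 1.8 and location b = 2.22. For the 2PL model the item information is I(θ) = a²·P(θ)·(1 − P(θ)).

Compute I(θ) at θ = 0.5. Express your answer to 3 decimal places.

P = 1/(1+e^{3.0960}) = 0.0433
P(1−P) = 0.0433 × 0.9567 = 0.0414
I = a² × P(1−P) = 1.8² × 0.0414 = 0.13414

0.134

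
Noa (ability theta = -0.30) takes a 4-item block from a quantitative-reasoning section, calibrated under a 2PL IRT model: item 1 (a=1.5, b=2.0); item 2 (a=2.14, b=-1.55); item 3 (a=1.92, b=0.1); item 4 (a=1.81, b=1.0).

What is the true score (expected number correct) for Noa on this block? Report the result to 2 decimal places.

1.37

P(theta) = 1 / (1 + exp(−a(theta − b)))
P_1 = 1/(1+e^{3.4500}) = 0.0308
P_2 = 1/(1+e^{-2.6750}) = 0.9355
P_3 = 1/(1+e^{0.7680}) = 0.3169
P_4 = 1/(1+e^{2.3530}) = 0.0868
E[score] = 0.0308 + 0.9355 + 0.3169 + 0.0868 = 1.3700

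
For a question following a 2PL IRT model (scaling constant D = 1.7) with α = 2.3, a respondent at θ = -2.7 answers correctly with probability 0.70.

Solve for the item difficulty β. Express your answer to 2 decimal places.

P(θ) = 1 / (1 + exp(−D·α(θ − β)))
logit(0.70) = ln(0.70/0.30) = 0.8473
β = θ − logit/(1.7·α) = -2.7 − 0.8473/3.9100 = -2.9167

-2.92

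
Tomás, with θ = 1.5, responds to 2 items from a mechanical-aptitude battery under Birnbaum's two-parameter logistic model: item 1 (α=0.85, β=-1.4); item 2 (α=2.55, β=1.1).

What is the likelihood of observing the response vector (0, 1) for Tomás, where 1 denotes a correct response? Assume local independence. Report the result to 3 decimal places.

0.058

P(θ) = 1 / (1 + exp(−α(θ − β)))
P_1 = 1/(1+e^{-2.4650}) = 0.9217
P_2 = 1/(1+e^{-1.0200}) = 0.7350
L = (1−P_1) × P_2 = 0.0783 × 0.7350 = 0.05758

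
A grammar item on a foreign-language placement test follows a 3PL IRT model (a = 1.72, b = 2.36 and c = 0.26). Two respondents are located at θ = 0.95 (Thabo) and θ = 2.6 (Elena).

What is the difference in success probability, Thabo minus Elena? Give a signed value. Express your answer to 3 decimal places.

-0.385

P(θ) = c + (1 − c) · 1 / (1 + exp(−a(θ − b)))
P(Thabo) = 0.3201  [exponent -2.4252]
P(Elena) = 0.7053  [exponent 0.4128]
Difference = 0.3201 − 0.7053 = -0.3852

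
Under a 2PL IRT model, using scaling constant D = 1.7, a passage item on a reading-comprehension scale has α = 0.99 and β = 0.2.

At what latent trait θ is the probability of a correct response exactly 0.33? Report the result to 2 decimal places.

-0.22

P(θ) = 1 / (1 + exp(−D·α(θ − β)))
logit = ln(0.3300/0.6700) = -0.7082
θ = β + logit/(1.7·α) = 0.2 + (-0.7082)/1.6830 = -0.2208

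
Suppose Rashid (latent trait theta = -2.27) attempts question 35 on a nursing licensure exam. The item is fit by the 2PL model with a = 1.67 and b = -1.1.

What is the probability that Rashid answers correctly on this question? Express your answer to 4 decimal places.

0.1241

P(theta) = 1 / (1 + exp(−a(theta − b)))
Exponent: 1.67 × (-2.27 − (-1.1)) = -1.9539
1/(1 + e^{1.9539}) = 0.1241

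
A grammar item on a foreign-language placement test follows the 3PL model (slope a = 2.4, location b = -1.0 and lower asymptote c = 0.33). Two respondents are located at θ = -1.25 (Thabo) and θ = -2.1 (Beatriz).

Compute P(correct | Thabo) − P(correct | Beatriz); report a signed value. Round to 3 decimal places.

P(θ) = c + (1 − c) · 1 / (1 + exp(−a(θ − b)))
P(Thabo) = 0.5674  [exponent -0.6000]
P(Beatriz) = 0.3746  [exponent -2.6400]
Difference = 0.5674 − 0.3746 = 0.1928

0.193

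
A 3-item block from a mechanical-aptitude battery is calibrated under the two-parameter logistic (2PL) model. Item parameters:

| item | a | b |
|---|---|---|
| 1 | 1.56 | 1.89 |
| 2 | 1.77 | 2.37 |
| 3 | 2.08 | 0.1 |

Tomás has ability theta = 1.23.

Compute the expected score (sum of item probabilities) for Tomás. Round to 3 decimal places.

1.293

P(theta) = 1 / (1 + exp(−a(theta − b)))
P_1 = 1/(1+e^{1.0296}) = 0.2632
P_2 = 1/(1+e^{2.0178}) = 0.1173
P_3 = 1/(1+e^{-2.3504}) = 0.9130
E[score] = 0.2632 + 0.1173 + 0.9130 = 1.2935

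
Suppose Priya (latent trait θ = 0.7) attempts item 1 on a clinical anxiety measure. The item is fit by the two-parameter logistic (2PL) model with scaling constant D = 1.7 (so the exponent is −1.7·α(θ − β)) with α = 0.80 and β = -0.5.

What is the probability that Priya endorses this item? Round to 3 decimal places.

P(θ) = 1 / (1 + exp(−D·α(θ − β)))
Exponent: 1.7 × 0.80 × (0.7 − (-0.5)) = 1.6320
1/(1 + e^{-1.6320}) = 0.8364
P = 0.8364

0.836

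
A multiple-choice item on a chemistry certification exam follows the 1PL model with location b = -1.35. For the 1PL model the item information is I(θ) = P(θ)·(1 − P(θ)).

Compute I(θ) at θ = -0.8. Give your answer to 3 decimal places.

P = 1/(1+e^{-0.5500}) = 0.6341
P(1−P) = 0.6341 × 0.3659 = 0.2320
I = P(1−P) = 0.23201

0.232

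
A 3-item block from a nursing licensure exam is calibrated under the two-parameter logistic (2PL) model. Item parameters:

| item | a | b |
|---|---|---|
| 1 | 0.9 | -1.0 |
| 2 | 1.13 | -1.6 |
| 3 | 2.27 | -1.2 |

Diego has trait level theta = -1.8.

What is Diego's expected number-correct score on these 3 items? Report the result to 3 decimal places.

P(theta) = 1 / (1 + exp(−a(theta − b)))
P_1 = 1/(1+e^{0.7200}) = 0.3274
P_2 = 1/(1+e^{0.2260}) = 0.4437
P_3 = 1/(1+e^{1.3620}) = 0.2039
E[score] = 0.3274 + 0.4437 + 0.2039 = 0.9750

0.975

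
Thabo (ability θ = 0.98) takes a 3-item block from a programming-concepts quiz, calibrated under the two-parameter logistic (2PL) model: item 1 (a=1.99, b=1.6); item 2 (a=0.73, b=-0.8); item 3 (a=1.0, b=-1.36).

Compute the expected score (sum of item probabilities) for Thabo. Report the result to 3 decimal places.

1.923

P(θ) = 1 / (1 + exp(−a(θ − b)))
P_1 = 1/(1+e^{1.2338}) = 0.2255
P_2 = 1/(1+e^{-1.2994}) = 0.7857
P_3 = 1/(1+e^{-2.3400}) = 0.9121
E[score] = 0.2255 + 0.7857 + 0.9121 = 1.9234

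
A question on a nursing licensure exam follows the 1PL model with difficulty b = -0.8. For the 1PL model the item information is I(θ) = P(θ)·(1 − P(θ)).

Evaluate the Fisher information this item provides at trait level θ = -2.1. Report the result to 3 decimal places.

0.168

P = 1/(1+e^{1.3000}) = 0.2142
P(1−P) = 0.2142 × 0.7858 = 0.1683
I = P(1−P) = 0.16830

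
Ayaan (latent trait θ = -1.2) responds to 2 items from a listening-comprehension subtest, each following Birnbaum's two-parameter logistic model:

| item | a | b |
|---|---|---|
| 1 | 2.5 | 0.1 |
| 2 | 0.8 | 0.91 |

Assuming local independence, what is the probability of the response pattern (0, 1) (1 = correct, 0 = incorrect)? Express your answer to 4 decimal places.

0.1502

P(θ) = 1 / (1 + exp(−a(θ − b)))
P_1 = 1/(1+e^{3.2500}) = 0.0373
P_2 = 1/(1+e^{1.6880}) = 0.1560
L = (1−P_1) × P_2 = 0.9627 × 0.1560 = 0.15021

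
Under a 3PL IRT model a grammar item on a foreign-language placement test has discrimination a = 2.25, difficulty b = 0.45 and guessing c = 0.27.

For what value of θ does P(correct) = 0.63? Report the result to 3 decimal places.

P(θ) = c + (1 − c) · 1 / (1 + exp(−a(θ − b)))
Remove guessing floor: (0.63 − 0.27)/(1 − 0.27) = 0.4932
logit = ln(0.4932/0.5068) = -0.0274
θ = b + logit/(a) = 0.45 + (-0.0274)/2.2500 = 0.4378

0.438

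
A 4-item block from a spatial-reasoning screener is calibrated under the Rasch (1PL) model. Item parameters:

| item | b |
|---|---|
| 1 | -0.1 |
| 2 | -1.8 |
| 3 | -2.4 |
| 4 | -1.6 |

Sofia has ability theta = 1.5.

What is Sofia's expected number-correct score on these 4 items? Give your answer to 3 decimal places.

3.733

P(theta) = 1 / (1 + exp(−(theta − b)))
P_1 = 1/(1+e^{-1.6000}) = 0.8320
P_2 = 1/(1+e^{-3.3000}) = 0.9644
P_3 = 1/(1+e^{-3.9000}) = 0.9802
P_4 = 1/(1+e^{-3.1000}) = 0.9569
E[score] = 0.8320 + 0.9644 + 0.9802 + 0.9569 = 3.7335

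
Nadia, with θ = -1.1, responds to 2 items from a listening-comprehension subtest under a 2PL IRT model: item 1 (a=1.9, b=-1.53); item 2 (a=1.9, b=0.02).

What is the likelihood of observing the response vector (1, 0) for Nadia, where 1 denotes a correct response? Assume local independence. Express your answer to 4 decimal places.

P(θ) = 1 / (1 + exp(−a(θ − b)))
P_1 = 1/(1+e^{-0.8170}) = 0.6936
P_2 = 1/(1+e^{2.1280}) = 0.1064
L = P_1 × (1−P_2) = 0.6936 × 0.8936 = 0.61980

0.6198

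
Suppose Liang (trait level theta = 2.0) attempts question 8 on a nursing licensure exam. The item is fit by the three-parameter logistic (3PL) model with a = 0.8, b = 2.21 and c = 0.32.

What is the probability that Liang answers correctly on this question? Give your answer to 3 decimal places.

0.632

P(theta) = c + (1 − c) · 1 / (1 + exp(−a(theta − b)))
Exponent: 0.8 × (2.0 − 2.21) = -0.1680
1/(1 + e^{0.1680}) = 0.4581
P = 0.32 + 0.68 × 0.4581 = 0.6315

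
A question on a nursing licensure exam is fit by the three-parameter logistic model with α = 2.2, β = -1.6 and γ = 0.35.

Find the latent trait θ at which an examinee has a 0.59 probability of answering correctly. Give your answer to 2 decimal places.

P(θ) = γ + (1 − γ) · 1 / (1 + exp(−α(θ − β)))
Remove guessing floor: (0.59 − 0.35)/(1 − 0.35) = 0.3692
logit = ln(0.3692/0.6308) = -0.5355
θ = β + logit/(α) = -1.6 + (-0.5355)/2.2000 = -1.8434

-1.84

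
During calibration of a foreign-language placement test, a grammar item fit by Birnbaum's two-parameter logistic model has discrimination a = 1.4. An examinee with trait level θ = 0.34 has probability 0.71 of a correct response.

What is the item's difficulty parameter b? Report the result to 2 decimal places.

P(θ) = 1 / (1 + exp(−a(θ − b)))
logit(0.71) = ln(0.71/0.29) = 0.8954
b = θ − logit/(a) = 0.34 − 0.8954/1.4000 = -0.2996

-0.30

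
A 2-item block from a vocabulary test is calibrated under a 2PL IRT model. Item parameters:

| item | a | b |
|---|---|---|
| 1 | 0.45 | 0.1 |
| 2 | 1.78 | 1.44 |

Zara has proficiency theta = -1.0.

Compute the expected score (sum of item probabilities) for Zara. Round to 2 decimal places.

0.39

P(theta) = 1 / (1 + exp(−a(theta − b)))
P_1 = 1/(1+e^{0.4950}) = 0.3787
P_2 = 1/(1+e^{4.3432}) = 0.0128
E[score] = 0.3787 + 0.0128 = 0.3915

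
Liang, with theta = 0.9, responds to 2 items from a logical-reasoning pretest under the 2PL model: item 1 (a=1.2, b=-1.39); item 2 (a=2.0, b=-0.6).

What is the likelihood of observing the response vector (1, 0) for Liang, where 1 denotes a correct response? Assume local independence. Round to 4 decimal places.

P(theta) = 1 / (1 + exp(−a(theta − b)))
P_1 = 1/(1+e^{-2.7480}) = 0.9398
P_2 = 1/(1+e^{-3.0000}) = 0.9526
L = P_1 × (1−P_2) = 0.9398 × 0.0474 = 0.04457

0.0446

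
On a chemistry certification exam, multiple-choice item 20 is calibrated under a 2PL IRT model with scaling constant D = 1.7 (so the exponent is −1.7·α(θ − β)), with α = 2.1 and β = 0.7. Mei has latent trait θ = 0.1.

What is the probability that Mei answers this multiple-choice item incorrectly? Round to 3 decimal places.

0.895

P(θ) = 1 / (1 + exp(−D·α(θ − β)))
Exponent: 1.7 × 2.1 × (0.1 − 0.7) = -2.1420
1/(1 + e^{2.1420}) = 0.1051
P = 0.1051
P(incorrect) = 1 − 0.1051 = 0.8949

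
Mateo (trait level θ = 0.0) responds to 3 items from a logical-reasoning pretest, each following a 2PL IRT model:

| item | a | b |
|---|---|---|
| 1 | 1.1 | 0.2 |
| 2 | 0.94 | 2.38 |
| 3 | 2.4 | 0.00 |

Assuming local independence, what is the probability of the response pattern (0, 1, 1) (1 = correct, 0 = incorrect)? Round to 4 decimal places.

P(θ) = 1 / (1 + exp(−a(θ − b)))
P_1 = 1/(1+e^{0.2200}) = 0.4452
P_2 = 1/(1+e^{2.2372}) = 0.0965
P_3 = 1/(1+e^{0.0000}) = 0.5000
L = (1−P_1) × P_2 × P_3 = 0.5548 × 0.0965 × 0.5000 = 0.02676

0.0268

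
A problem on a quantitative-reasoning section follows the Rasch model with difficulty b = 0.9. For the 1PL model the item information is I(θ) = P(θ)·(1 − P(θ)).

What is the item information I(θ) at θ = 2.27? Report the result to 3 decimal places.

0.162

P = 1/(1+e^{-1.3700}) = 0.7974
P(1−P) = 0.7974 × 0.2026 = 0.1616
I = P(1−P) = 0.16157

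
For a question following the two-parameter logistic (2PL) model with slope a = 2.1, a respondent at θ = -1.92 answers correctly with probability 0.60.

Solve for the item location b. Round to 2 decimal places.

-2.11

P(θ) = 1 / (1 + exp(−a(θ − b)))
logit(0.60) = ln(0.60/0.40) = 0.4055
b = θ − logit/(a) = -1.92 − 0.4055/2.1000 = -2.1131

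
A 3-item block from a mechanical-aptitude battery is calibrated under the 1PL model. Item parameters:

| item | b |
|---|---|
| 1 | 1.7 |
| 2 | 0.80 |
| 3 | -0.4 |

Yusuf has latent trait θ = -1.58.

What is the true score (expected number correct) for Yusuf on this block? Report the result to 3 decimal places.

0.356

P(θ) = 1 / (1 + exp(−(θ − b)))
P_1 = 1/(1+e^{3.2800}) = 0.0363
P_2 = 1/(1+e^{2.3800}) = 0.0847
P_3 = 1/(1+e^{1.1800}) = 0.2351
E[score] = 0.0363 + 0.0847 + 0.2351 = 0.3560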